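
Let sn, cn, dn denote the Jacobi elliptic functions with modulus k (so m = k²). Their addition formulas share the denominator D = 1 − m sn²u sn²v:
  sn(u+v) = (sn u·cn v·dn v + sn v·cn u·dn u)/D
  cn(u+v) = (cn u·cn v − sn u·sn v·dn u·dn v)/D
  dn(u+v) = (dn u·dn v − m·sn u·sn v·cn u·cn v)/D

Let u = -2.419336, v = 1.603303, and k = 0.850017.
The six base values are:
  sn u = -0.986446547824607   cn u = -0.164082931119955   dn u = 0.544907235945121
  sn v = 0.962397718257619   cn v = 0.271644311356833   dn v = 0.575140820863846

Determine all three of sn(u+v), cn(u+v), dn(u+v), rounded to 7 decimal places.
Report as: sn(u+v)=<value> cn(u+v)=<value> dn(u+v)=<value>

m = k² = 0.722528900289
D = 1 − m·sn²u·sn²v = 0.3488043257838877
sn(u+v) = (sn u·cn v·dn v + sn v·cn u·dn u)/D = -0.2401641831358115/0.3488043257838877 = -0.6885355638754677
cn(u+v) = (cn u·cn v − sn u·sn v·dn u·dn v)/D = 0.2529537958289238/0.3488043257838877 = 0.7252025767181827
dn(u+v) = (dn u·dn v − m·sn u·sn v·cn u·cn v)/D = 0.2828247382448583/0.3488043257838877 = 0.8108406844131026

sn(u+v)=-0.6885356 cn(u+v)=0.7252026 dn(u+v)=0.8108407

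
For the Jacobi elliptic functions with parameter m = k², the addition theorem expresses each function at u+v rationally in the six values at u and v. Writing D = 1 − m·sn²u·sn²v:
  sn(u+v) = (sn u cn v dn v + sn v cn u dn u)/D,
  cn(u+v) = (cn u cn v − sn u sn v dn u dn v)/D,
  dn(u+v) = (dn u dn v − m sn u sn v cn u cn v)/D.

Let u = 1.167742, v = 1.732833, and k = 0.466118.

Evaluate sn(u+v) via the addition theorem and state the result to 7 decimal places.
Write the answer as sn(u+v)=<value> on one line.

sn(u+v)=0.4199635

sn u = 0.9018129598086653, cn u = 0.4321265850663837, dn u = 0.9073614626669513
sn v = 0.9983769125253497, cn v = -0.05695208983303579, dn v = 0.8851207381603307
m = k² = 0.217265989924
D = 1 − m·sn²u·sn²v = 0.8238779418992597
sn(u+v) = (sn u·cn v·dn v + sn v·cn u·dn u)/D = 0.345998687215946/0.8238779418992597 = 0.4199635281147668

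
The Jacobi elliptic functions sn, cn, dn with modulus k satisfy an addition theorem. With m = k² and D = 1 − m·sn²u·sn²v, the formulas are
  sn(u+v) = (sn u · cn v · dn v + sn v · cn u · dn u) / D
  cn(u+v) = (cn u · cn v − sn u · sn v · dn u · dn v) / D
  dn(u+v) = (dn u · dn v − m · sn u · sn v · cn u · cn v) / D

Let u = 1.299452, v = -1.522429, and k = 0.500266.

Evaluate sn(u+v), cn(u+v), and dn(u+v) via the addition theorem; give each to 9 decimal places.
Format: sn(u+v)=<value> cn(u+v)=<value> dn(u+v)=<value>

sn(u+v)=-0.220687638 cn(u+v)=0.975344537 dn(u+v)=0.993886957

sn u = 0.9438661448567406, cn u = 0.3303281710561097, dn u = 0.8814999359928154
sn v = -0.9899777153686795, cn v = 0.1412236632912837, dn v = 0.8687492541350792
m = k² = 0.250266070756
D = 1 − m·sn²u·sn²v = 0.7814888362120961
sn(u+v) = (sn u·cn v·dn v + sn v·cn u·dn u)/D = -0.172464925675556/0.7814888362120961 = -0.2206876383692179
cn(u+v) = (cn u·cn v − sn u·sn v·dn u·dn v)/D = 0.7622208672923231/0.7814888362120961 = 0.9753445372128852
dn(u+v) = (dn u·dn v − m·sn u·sn v·cn u·cn v)/D = 0.7767115612815571/0.7814888362120961 = 0.9938869569094619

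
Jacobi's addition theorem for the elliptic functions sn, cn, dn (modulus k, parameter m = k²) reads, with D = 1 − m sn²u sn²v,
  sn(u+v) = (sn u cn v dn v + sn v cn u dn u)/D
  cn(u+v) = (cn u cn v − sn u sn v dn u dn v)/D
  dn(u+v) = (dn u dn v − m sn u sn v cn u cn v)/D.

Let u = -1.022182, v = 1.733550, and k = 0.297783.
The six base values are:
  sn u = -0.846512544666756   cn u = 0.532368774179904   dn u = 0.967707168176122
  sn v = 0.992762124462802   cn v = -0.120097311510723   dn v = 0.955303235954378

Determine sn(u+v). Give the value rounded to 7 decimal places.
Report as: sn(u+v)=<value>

m = k² = 0.088674715089
D = 1 − m·sn²u·sn²v = 0.9373736648169462
sn(u+v) = (sn u·cn v·dn v + sn v·cn u·dn u)/D = 0.6085681255940617/0.9373736648169462 = 0.6492268221690495

sn(u+v)=0.6492268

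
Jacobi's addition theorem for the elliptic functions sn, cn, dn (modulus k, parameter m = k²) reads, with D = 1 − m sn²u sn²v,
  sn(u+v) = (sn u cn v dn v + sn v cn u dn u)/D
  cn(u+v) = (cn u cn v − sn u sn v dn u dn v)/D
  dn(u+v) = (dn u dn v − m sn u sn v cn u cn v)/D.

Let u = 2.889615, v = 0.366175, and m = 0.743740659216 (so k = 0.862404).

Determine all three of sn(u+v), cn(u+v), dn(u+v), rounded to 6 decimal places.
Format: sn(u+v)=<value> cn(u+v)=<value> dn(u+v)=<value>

sn(u+v)=0.798852 cn(u+v)=-0.601528 dn(u+v)=0.724825

sn u = 0.9201604359961408, cn u = -0.3915415329532642, dn u = 0.6085049983300147
sn v = 0.3525328088693578, cn v = 0.9357994543013374, dn v = 0.9526638289570858
m = k² = 0.743740659216
D = 1 − m·sn²u·sn²v = 0.9217385808146542
sn(u+v) = (sn u·cn v·dn v + sn v·cn u·dn u)/D = 0.7363324397514745/0.9217385808146542 = 0.7988517081499254
cn(u+v) = (cn u·cn v − sn u·sn v·dn u·dn v)/D = -0.5544515754616032/0.9217385808146542 = -0.6015280113061622
dn(u+v) = (dn u·dn v − m·sn u·sn v·cn u·cn v)/D = 0.6680992729850634/0.9217385808146542 = 0.7248251151585535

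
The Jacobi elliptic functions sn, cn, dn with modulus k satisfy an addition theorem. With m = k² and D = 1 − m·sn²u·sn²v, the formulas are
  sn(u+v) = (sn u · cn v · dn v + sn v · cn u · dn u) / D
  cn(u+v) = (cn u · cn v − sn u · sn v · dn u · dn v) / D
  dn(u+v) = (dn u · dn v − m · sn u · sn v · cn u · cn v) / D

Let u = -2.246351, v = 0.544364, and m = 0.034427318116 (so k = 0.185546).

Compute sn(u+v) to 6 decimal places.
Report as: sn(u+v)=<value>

sn(u+v)=-0.993352

sn u = -0.7950067145327733, cn u = -0.6066006296137563, dn u = 0.9890605172164377
sn v = 0.5171280363827823, cn v = 0.8559080522970255, dn v = 0.9953860548471425
m = k² = 0.034427318116
D = 1 − m·sn²u·sn²v = 0.9941810991962607
sn(u+v) = (sn u·cn v·dn v + sn v·cn u·dn u)/D = -0.9875716613999767/0.9941810991962607 = -0.9933518774379966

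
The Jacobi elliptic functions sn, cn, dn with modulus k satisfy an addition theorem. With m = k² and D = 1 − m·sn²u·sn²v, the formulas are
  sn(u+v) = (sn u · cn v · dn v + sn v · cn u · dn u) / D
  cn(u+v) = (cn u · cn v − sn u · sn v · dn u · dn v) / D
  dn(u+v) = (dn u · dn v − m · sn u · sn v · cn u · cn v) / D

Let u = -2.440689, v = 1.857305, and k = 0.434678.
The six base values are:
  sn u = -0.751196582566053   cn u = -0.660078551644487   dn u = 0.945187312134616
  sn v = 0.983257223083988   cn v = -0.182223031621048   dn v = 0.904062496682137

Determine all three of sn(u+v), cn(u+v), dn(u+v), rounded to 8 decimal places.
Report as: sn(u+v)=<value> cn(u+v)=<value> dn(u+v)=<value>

m = k² = 0.188944963684
D = 1 − m·sn²u·sn²v = 0.8969194283679858
sn(u+v) = (sn u·cn v·dn v + sn v·cn u·dn u)/D = -0.4896992062274245/0.8969194283679858 = -0.545979037513403
cn(u+v) = (cn u·cn v − sn u·sn v·dn u·dn v)/D = 0.7514380536040112/0.8969194283679858 = 0.8377988365926143
dn(u+v) = (dn u·dn v − m·sn u·sn v·cn u·cn v)/D = 0.871294700378316/0.8969194283679858 = 0.9714302899689709

sn(u+v)=-0.54597904 cn(u+v)=0.83779884 dn(u+v)=0.97143029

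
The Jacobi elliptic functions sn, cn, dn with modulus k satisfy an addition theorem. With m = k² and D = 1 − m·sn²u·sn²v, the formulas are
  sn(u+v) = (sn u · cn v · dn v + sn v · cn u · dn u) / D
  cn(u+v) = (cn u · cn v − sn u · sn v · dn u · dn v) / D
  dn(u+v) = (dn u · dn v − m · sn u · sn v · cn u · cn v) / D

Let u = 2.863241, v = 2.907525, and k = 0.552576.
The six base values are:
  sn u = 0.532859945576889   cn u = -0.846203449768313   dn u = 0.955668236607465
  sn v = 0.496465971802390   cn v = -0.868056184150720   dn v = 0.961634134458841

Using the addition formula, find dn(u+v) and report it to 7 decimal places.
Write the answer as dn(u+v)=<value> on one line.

dn(u+v)=0.8784400

m = k² = 0.305340235776
D = 1 − m·sn²u·sn²v = 0.9786307557698161
dn(u+v) = (dn u·dn v − m·sn u·sn v·cn u·cn v)/D = 0.8596684325525462/0.9786307557698161 = 0.8784400321409365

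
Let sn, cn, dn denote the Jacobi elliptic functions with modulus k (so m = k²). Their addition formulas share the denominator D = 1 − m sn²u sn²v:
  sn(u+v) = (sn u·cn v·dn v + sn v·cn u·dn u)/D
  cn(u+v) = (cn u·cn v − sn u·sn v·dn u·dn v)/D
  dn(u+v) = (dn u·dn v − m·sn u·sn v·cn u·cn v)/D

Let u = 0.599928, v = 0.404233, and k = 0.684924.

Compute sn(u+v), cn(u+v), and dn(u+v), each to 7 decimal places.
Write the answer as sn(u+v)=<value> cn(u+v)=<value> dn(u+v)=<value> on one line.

sn(u+v)=0.8075188 cn(u+v)=0.5898419 dn(u+v)=0.8331222

sn u = 0.5516277468693256, cn u = 0.8340904200887763, dn u = 0.9258778094491809
sn v = 0.388728567030348, cn v = 0.9213523219564448, dn v = 0.9639041396391421
m = k² = 0.469120885776
D = 1 − m·sn²u·sn²v = 0.9784290193342688
sn(u+v) = (sn u·cn v·dn v + sn v·cn u·dn u)/D = 0.7900998009221187/0.9784290193342688 = 0.8075187727564633
cn(u+v) = (cn u·cn v − sn u·sn v·dn u·dn v)/D = 0.5771184024602295/0.9784290193342688 = 0.5898418700345842
dn(u+v) = (dn u·dn v − m·sn u·sn v·cn u·cn v)/D = 0.8151509202895075/0.9784290193342688 = 0.8331221827865888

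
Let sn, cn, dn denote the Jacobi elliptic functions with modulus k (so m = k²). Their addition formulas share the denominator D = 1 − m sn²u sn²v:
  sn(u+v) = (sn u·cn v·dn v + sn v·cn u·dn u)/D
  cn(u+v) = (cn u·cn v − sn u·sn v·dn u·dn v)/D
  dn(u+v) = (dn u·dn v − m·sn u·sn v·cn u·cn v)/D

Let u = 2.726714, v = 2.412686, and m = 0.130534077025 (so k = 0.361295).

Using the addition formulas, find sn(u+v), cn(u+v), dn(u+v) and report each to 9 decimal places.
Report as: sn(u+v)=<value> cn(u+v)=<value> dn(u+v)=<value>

sn(u+v)=-0.970490703 cn(u+v)=0.241138538 dn(u+v)=0.936512782

sn u = 0.4992214913321311, cn u = -0.8664744096579673, dn u = 0.9835995239631972
sn v = 0.7369558172279036, cn v = -0.6759409171325204, dn v = 0.963901673795809
m = k² = 0.130534077025
D = 1 − m·sn²u·sn²v = 0.9823317574732104
sn(u+v) = (sn u·cn v·dn v + sn v·cn u·dn u)/D = -0.9533438383676172/0.9823317574732104 = -0.970490703486817
cn(u+v) = (cn u·cn v − sn u·sn v·dn u·dn v)/D = 0.2368780436995053/0.9823317574732104 = 0.2411385378691326
dn(u+v) = (dn u·dn v − m·sn u·sn v·cn u·cn v)/D = 0.919966247460181/0.9823317574732104 = 0.9365127824295855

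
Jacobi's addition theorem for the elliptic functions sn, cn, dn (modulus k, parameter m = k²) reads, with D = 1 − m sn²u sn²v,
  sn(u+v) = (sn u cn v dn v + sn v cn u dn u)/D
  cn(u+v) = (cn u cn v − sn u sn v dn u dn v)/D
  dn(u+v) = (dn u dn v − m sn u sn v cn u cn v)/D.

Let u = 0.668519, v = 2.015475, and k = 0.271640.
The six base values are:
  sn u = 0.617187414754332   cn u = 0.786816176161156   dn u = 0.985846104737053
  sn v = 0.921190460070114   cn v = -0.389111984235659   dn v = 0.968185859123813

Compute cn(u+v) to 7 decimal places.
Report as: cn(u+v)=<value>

cn(u+v)=-0.8695685

m = k² = 0.0737882896
D = 1 − m·sn²u·sn²v = 0.9761482400223514
cn(u+v) = (cn u·cn v − sn u·sn v·dn u·dn v)/D = -0.8488277791352726/0.9761482400223514 = -0.8695685187280945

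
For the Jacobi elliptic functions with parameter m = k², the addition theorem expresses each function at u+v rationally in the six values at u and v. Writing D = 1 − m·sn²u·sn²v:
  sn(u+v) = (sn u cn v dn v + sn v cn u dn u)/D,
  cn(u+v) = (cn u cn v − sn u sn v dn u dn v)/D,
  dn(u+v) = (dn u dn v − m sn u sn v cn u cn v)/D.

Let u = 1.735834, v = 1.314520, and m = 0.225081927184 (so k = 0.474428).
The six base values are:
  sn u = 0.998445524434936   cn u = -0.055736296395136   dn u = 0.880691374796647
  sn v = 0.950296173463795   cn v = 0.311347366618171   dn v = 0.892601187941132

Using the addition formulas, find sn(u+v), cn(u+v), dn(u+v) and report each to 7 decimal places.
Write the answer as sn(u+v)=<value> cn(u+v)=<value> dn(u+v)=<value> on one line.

sn(u+v)=0.2894902 cn(u+v)=-0.9571810 dn(u+v)=0.9905236

m = k² = 0.225081927184
D = 1 − m·sn²u·sn²v = 0.7973683246544979
sn(u+v) = (sn u·cn v·dn v + sn v·cn u·dn u)/D = 0.2308303366754913/0.7973683246544979 = 0.2894902262082091
cn(u+v) = (cn u·cn v − sn u·sn v·dn u·dn v)/D = -0.7632257862733676/0.7973683246544979 = -0.9571809697909377
dn(u+v) = (dn u·dn v − m·sn u·sn v·cn u·cn v)/D = 0.7898121833012755/0.7973683246544979 = 0.9905236499625233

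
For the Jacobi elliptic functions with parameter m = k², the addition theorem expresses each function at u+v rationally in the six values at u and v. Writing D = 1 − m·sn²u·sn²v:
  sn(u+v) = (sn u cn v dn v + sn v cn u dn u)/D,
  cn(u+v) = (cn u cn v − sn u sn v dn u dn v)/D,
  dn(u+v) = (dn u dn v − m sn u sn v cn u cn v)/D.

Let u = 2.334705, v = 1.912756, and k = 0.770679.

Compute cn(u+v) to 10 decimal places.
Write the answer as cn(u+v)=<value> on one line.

sn u = 0.9680880595308904, cn u = -0.2506102731208662, dn u = 0.6658505593643537
sn v = 0.9998132770822896, cn v = 0.01932384459606473, dn v = 0.6373975721291771
m = k² = 0.593946121041
D = 1 − m·sn²u·sn²v = 0.4435648240205524
cn(u+v) = (cn u·cn v − sn u·sn v·dn u·dn v)/D = -0.4156337700116475/0.4435648240205524 = -0.9370305026540818

cn(u+v)=-0.9370305027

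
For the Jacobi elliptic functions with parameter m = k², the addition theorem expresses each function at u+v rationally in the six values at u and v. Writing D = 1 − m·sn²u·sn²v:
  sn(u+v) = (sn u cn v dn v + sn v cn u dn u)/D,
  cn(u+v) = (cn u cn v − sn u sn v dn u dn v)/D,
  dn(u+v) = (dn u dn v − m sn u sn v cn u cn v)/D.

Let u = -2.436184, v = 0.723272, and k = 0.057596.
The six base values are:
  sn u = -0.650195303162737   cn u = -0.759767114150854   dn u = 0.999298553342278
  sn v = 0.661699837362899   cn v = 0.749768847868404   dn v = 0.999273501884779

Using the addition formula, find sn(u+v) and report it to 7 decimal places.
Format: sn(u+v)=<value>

sn(u+v)=-0.9901351

m = k² = 0.003317299216
D = 1 − m·sn²u·sn²v = 0.9993859632593484
sn(u+v) = (sn u·cn v·dn v + sn v·cn u·dn u)/D = -0.9895271504181039/0.9993859632593484 = -0.9901351297659901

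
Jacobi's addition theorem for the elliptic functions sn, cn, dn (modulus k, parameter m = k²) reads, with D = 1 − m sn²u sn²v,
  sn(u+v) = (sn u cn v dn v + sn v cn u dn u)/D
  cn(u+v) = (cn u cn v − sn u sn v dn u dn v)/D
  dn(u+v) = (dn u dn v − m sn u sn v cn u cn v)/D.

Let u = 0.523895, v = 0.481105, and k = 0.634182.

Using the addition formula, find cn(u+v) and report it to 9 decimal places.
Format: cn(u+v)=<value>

cn(u+v)=0.581877987

sn u = 0.4923704139075423, cn u = 0.8703857624688696, dn u = 0.9499991605656552
sn v = 0.4564537953369242, cn v = 0.8897471172881187, dn v = 0.9571856409604662
m = k² = 0.402186809124
D = 1 − m·sn²u·sn²v = 0.979685536137808
cn(u+v) = (cn u·cn v − sn u·sn v·dn u·dn v)/D = 0.5700574475234152/0.979685536137808 = 0.5818779868596812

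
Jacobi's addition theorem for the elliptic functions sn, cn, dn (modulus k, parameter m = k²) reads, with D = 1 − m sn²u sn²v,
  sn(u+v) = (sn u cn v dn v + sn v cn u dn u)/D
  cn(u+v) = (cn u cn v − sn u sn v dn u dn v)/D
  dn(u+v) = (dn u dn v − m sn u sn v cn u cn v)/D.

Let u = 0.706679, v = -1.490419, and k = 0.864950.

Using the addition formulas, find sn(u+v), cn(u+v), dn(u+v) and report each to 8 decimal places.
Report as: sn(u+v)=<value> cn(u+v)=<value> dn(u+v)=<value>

sn(u+v)=-0.66785511 cn(u+v)=0.74429131 dn(u+v)=0.81627657

sn u = 0.6188851055258008, cn u = 0.7854815250267306, dn u = 0.8446590484383022
sn v = -0.9391307999051994, cn v = 0.3435598065394441, dn v = 0.5832381882503
m = k² = 0.7481385025
D = 1 − m·sn²u·sn²v = 0.7472714907570986
sn(u+v) = (sn u·cn v·dn v + sn v·cn u·dn u)/D = -0.4990690857828019/0.7472714907570986 = -0.6678551128414784
cn(u+v) = (cn u·cn v − sn u·sn v·dn u·dn v)/D = 0.5561876738244518/0.7472714907570986 = 0.7442913060432025
dn(u+v) = (dn u·dn v − m·sn u·sn v·cn u·cn v)/D = 0.6099802125511641/0.7472714907570986 = 0.8162765743052264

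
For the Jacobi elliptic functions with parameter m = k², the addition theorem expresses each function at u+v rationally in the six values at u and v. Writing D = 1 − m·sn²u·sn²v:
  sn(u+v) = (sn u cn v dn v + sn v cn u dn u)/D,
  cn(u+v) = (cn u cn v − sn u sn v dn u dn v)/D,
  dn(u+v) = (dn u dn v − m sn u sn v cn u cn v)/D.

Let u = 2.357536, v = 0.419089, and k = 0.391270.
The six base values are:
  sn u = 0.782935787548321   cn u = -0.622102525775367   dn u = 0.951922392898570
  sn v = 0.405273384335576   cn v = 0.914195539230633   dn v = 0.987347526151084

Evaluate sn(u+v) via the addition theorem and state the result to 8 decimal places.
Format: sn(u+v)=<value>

sn(u+v)=0.47400622

m = k² = 0.1530922129
D = 1 − m·sn²u·sn²v = 0.9845864897120947
sn(u+v) = (sn u·cn v·dn v + sn v·cn u·dn u)/D = 0.4667001223015794/0.9845864897120947 = 0.4740062220821741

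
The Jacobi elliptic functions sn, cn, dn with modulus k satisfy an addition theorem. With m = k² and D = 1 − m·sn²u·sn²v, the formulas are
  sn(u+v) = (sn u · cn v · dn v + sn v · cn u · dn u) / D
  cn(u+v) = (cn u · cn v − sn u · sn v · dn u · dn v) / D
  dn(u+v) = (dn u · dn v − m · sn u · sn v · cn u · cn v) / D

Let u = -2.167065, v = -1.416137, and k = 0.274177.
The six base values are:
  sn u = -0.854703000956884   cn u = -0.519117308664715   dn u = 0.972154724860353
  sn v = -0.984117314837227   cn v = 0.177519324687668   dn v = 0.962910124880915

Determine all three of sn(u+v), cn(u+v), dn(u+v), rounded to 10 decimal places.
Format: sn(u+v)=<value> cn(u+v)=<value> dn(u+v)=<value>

m = k² = 0.075173027329
D = 1 − m·sn²u·sn²v = 0.9468153575558224
sn(u+v) = (sn u·cn v·dn v + sn v·cn u·dn u)/D = 0.3505481612097454/0.9468153575558224 = 0.3702392007187925
cn(u+v) = (cn u·cn v − sn u·sn v·dn u·dn v)/D = -0.8795313001684626/0.9468153575558224 = -0.9289364532900567
dn(u+v) = (dn u·dn v − m·sn u·sn v·cn u·cn v)/D = 0.9419244969801943/0.9468153575558224 = 0.9948344093316634

sn(u+v)=0.3702392007 cn(u+v)=-0.9289364533 dn(u+v)=0.9948344093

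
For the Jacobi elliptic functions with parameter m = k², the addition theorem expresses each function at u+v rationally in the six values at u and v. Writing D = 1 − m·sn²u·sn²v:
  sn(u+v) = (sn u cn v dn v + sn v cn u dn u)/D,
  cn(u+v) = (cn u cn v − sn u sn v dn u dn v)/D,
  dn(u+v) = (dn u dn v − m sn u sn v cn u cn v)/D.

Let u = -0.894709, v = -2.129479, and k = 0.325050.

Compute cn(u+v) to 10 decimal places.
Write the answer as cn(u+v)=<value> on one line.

cn(u+v)=-0.9789464932

sn u = -0.7732727699919522, cn u = 0.6340735156028624, dn u = 0.9678956629225136
sn v = -0.8829187965805432, cn v = -0.4695257167022542, dn v = 0.9579327526898458
m = k² = 0.1056575025
D = 1 − m·sn²u·sn²v = 0.9507498791483645
cn(u+v) = (cn u·cn v − sn u·sn v·dn u·dn v)/D = -0.9307332601007375/0.9507498791483645 = -0.978946493198025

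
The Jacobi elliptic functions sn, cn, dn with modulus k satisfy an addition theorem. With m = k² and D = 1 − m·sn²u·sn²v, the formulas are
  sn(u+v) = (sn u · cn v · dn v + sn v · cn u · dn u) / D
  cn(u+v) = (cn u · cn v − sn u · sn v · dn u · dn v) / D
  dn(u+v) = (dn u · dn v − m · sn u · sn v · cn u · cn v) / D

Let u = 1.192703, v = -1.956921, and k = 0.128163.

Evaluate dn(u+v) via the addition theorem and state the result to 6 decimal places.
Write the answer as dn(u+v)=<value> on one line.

sn u = 0.9280765835195407, cn u = 0.3723893864259519, dn u = 0.9929008349983308
sn v = -0.9299101844798597, cn v = -0.3677866892651681, dn v = 0.9928726548635893
m = k² = 0.016425754569
D = 1 − m·sn²u·sn²v = 0.9877658171296654
dn(u+v) = (dn u·dn v − m·sn u·sn v·cn u·cn v)/D = 0.9838825609890815/0.9877658171296654 = 0.9960686469674885

dn(u+v)=0.996069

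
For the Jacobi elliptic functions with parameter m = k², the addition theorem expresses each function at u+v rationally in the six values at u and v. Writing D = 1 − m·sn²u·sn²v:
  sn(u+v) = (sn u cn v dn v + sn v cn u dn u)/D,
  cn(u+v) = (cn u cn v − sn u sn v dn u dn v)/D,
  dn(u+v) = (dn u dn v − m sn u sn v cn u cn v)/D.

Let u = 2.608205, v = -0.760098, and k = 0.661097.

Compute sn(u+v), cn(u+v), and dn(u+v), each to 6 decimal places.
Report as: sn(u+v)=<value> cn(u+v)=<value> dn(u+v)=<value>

sn(u+v)=0.999455 cn(u+v)=-0.032998 dn(u+v)=0.750617

sn u = 0.8080410130717481, cn u = -0.5891262353638505, dn u = 0.84536223930869
sn v = -0.668216262858521, cn v = 0.7439670866721135, dn v = 0.8971353535356069
m = k² = 0.437049243409
D = 1 − m·sn²u·sn²v = 0.8725818591564784
sn(u+v) = (sn u·cn v·dn v + sn v·cn u·dn u)/D = 0.8721066808555981/0.8725818591564784 = 0.9994554341281635
cn(u+v) = (cn u·cn v − sn u·sn v·dn u·dn v)/D = -0.02879302234931562/0.8725818591564784 = -0.03299750280982202
dn(u+v) = (dn u·dn v − m·sn u·sn v·cn u·cn v)/D = 0.6549752135964948/0.8725818591564784 = 0.7506174999210468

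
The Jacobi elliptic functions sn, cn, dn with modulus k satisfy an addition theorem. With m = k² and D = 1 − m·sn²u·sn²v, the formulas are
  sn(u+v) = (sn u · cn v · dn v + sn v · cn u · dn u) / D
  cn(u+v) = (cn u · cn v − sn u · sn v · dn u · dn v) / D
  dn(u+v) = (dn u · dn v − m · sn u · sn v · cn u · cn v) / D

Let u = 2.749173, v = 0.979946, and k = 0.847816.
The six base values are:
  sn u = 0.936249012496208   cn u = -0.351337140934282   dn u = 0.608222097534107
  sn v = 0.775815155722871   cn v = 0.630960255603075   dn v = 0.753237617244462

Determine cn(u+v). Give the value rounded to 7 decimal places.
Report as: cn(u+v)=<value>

m = k² = 0.718791969856
D = 1 − m·sn²u·sn²v = 0.620770179314491
cn(u+v) = (cn u·cn v − sn u·sn v·dn u·dn v)/D = -0.5544495123332754/0.620770179314491 = -0.8931638967347744

cn(u+v)=-0.8931639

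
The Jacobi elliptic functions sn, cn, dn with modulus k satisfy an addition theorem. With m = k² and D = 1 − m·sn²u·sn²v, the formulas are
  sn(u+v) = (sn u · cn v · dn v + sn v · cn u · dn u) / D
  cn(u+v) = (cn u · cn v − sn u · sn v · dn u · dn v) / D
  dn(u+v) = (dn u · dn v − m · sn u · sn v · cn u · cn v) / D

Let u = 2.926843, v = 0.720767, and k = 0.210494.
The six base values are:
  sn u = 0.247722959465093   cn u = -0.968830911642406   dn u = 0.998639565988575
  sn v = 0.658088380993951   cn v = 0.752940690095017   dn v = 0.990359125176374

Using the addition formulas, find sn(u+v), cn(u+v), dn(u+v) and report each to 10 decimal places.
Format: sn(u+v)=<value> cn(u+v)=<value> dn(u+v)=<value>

m = k² = 0.044307724036
D = 1 − m·sn²u·sn²v = 0.998822447150299
sn(u+v) = (sn u·cn v·dn v + sn v·cn u·dn u)/D = -0.4519865121569479/0.998822447150299 = -0.4525193776396324
cn(u+v) = (cn u·cn v − sn u·sn v·dn u·dn v)/D = -0.8907044817219171/0.998822447150299 = -0.891754569856886
dn(u+v) = (dn u·dn v − m·sn u·sn v·cn u·cn v)/D = 0.9942809341007841/0.998822447150299 = 0.995453132774026

sn(u+v)=-0.4525193776 cn(u+v)=-0.8917545699 dn(u+v)=0.9954531328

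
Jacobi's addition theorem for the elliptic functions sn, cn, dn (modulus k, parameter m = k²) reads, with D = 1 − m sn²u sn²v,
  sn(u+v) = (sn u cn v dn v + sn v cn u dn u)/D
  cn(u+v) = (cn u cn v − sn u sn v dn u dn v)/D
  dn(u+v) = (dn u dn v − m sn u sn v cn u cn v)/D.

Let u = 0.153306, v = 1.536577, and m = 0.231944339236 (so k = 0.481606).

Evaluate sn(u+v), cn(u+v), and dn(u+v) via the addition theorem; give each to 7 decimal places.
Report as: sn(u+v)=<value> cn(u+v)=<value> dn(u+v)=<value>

sn u = 0.1525692145808344, cn u = 0.9882927879743873, dn u = 0.9972968198589427
sn v = 0.9925226079121136, cn v = 0.1220609388106485, dn v = 0.8783571995305169
m = k² = 0.231944339236
D = 1 − m·sn²u·sn²v = 0.9946813867060366
sn(u+v) = (sn u·cn v·dn v + sn v·cn u·dn u)/D = 0.9946087970949743/0.9946813867060366 = 0.9999270222484985
cn(u+v) = (cn u·cn v − sn u·sn v·dn u·dn v)/D = -0.01201673003491405/0.9946813867060366 = -0.01208098411764633
dn(u+v) = (dn u·dn v − m·sn u·sn v·cn u·cn v)/D = 0.8717458909202047/0.9946813867060366 = 0.8764071617013543

sn(u+v)=0.9999270 cn(u+v)=-0.0120810 dn(u+v)=0.8764072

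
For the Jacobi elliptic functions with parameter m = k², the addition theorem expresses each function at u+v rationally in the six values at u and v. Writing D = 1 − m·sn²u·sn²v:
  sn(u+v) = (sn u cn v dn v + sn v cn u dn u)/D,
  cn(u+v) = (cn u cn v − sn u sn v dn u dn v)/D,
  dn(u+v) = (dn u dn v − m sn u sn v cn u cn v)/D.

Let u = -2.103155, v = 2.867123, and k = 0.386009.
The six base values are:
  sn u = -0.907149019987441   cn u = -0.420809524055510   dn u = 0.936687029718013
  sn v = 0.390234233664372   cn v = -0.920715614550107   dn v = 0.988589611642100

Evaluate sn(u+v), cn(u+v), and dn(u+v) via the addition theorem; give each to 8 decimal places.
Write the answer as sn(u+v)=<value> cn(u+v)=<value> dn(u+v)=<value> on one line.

m = k² = 0.149002948081
D = 1 − m·sn²u·sn²v = 0.981327482983884
sn(u+v) = (sn u·cn v·dn v + sn v·cn u·dn u)/D = 0.6718786231746506/0.981327482983884 = 0.6846630047817428
cn(u+v) = (cn u·cn v − sn u·sn v·dn u·dn v)/D = 0.7152501272844494/0.981327482983884 = 0.7288597738133415
dn(u+v) = (dn u·dn v − m·sn u·sn v·cn u·cn v)/D = 0.946435727493723/0.981327482983884 = 0.964444330669241

sn(u+v)=0.68466300 cn(u+v)=0.72885977 dn(u+v)=0.96444433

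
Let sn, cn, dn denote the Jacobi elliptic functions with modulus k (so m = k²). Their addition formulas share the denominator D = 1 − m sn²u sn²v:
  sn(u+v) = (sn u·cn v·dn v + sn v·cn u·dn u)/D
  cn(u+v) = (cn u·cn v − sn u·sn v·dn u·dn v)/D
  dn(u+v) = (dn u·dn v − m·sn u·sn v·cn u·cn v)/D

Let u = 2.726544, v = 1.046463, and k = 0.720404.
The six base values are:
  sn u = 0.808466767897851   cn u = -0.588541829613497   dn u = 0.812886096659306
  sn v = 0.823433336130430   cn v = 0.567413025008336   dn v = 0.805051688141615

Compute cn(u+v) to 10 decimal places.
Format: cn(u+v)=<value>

m = k² = 0.518981923216
D = 1 − m·sn²u·sn²v = 0.7699970177666407
cn(u+v) = (cn u·cn v − sn u·sn v·dn u·dn v)/D = -0.7696026800525912/0.7699970177666407 = -0.9994878711151463

cn(u+v)=-0.9994878711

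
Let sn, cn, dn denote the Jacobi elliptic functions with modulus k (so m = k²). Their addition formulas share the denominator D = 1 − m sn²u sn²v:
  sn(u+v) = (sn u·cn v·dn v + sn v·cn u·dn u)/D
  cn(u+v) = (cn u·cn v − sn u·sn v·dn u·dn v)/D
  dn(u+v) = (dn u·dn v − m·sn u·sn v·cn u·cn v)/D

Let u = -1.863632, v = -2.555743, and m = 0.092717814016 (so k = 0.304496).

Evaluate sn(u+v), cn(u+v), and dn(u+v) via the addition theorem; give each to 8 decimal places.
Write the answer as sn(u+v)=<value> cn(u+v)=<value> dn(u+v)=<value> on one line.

sn(u+v)=0.92493991 cn(u+v)=-0.38011335 dn(u+v)=0.95952000

sn u = -0.9707276753239029, cn u = -0.2401828061295217, dn u = 0.9553171572176633
sn v = -0.6120241884515492, cn v = -0.7908390435165822, dn v = 0.9824817321190827
m = k² = 0.092717814016
D = 1 − m·sn²u·sn²v = 0.9672738301411665
sn(u+v) = (sn u·cn v·dn v + sn v·cn u·dn u)/D = 0.8946701711147615/0.9672738301411665 = 0.924939911776783
cn(u+v) = (cn u·cn v − sn u·sn v·dn u·dn v)/D = -0.3676736969018121/0.9672738301411665 = -0.3801133509919862
dn(u+v) = (dn u·dn v − m·sn u·sn v·cn u·cn v)/D = 0.928118583711689/0.9672738301411665 = 0.959519998154232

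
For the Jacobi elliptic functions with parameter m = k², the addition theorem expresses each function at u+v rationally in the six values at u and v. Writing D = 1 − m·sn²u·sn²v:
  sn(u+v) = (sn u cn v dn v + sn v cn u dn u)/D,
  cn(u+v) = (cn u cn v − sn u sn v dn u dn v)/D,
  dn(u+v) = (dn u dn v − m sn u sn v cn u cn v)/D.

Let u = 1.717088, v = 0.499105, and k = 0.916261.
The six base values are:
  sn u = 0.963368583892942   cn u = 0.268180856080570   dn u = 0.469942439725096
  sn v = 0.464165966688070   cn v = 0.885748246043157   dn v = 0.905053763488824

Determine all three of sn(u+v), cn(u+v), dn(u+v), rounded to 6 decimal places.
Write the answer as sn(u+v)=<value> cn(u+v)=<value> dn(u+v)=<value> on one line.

m = k² = 0.839534220121
D = 1 − m·sn²u·sn²v = 0.8321312136594781
sn(u+v) = (sn u·cn v·dn v + sn v·cn u·dn u)/D = 0.830782852028431/0.8321312136594781 = 0.9983796285863171
cn(u+v) = (cn u·cn v − sn u·sn v·dn u·dn v)/D = 0.04735197484690644/0.8321312136594781 = 0.05690445697700226
dn(u+v) = (dn u·dn v − m·sn u·sn v·cn u·cn v)/D = 0.3361483518015239/0.8321312136594781 = 0.4039607531644419

sn(u+v)=0.998380 cn(u+v)=0.056904 dn(u+v)=0.403961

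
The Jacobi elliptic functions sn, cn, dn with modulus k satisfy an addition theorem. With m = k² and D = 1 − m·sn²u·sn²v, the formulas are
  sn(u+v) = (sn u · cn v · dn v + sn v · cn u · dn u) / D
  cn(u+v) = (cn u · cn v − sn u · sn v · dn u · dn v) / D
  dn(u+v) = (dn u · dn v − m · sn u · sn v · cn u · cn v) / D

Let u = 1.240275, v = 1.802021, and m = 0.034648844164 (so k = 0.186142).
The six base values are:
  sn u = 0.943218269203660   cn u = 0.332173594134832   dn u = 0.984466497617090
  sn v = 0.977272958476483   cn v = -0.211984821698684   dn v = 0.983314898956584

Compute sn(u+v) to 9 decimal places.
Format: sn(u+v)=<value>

sn(u+v)=0.126700024

m = k² = 0.034648844164
D = 1 − m·sn²u·sn²v = 0.970559517493683
sn(u+v) = (sn u·cn v·dn v + sn v·cn u·dn u)/D = 0.1229699144192816/0.970559517493683 = 0.1267000242672721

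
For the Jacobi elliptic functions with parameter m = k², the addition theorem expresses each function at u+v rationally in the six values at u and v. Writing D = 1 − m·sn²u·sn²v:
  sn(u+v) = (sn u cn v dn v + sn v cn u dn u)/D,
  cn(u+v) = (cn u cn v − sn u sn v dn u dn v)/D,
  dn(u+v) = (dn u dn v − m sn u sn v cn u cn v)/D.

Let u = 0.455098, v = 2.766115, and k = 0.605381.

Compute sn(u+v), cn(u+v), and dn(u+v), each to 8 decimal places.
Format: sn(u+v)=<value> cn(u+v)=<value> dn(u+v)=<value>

sn u = 0.4345980148870749, cn u = 0.9006245418909113, dn u = 0.9647692823622053
sn v = 0.6604745705302102, cn v = -0.7508484145837523, dn v = 0.9165854947655714
m = k² = 0.366486155161
D = 1 − m·sn²u·sn²v = 0.9698042895894535
sn(u+v) = (sn u·cn v·dn v + sn v·cn u·dn u)/D = 0.2747853411312692/0.9698042895894535 = 0.2833410246593092
cn(u+v) = (cn u·cn v − sn u·sn v·dn u·dn v)/D = -0.930060953059248/0.9698042895894535 = -0.959019219695316
dn(u+v) = (dn u·dn v − m·sn u·sn v·cn u·cn v)/D = 0.9554308431078919/0.9698042895894535 = 0.9851790236072824

sn(u+v)=0.28334102 cn(u+v)=-0.95901922 dn(u+v)=0.98517902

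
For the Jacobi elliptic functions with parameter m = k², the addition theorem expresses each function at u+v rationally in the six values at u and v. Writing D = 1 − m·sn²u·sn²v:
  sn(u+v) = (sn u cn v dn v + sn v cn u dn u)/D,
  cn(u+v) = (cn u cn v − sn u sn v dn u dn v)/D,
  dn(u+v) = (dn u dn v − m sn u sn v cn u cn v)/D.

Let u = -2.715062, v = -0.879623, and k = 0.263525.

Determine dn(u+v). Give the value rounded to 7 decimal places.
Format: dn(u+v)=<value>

dn(u+v)=0.9948299

sn u = -0.4636106462125929, cn u = -0.8860390334056068, dn u = 0.9925088206963239
sn v = -0.7661867127793468, cn v = 0.6426180211917331, dn v = 0.9794042132721289
m = k² = 0.069445425625
D = 1 − m·sn²u·sn²v = 0.9912376685480301
dn(u+v) = (dn u·dn v − m·sn u·sn v·cn u·cn v)/D = 0.9861128275438992/0.9912376685480301 = 0.9948298564847341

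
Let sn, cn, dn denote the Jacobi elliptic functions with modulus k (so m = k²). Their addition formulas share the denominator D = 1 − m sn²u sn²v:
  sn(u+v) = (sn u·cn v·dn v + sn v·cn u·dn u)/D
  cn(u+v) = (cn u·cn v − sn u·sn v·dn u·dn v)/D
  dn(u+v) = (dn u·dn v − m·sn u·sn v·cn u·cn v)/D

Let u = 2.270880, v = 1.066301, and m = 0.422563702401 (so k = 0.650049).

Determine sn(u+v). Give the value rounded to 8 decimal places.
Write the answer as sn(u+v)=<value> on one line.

sn(u+v)=0.24617934

sn u = 0.9328858548316572, cn u = -0.360172155857457, dn u = 0.7951433478699627
sn v = 0.8407580330325413, cn v = 0.5414110544597812, dn v = 0.8374369682570644
m = k² = 0.422563702401
D = 1 − m·sn²u·sn²v = 0.7400491415157426
sn(u+v) = (sn u·cn v·dn v + sn v·cn u·dn u)/D = 0.1821848107871646/0.7400491415157426 = 0.2461793421096605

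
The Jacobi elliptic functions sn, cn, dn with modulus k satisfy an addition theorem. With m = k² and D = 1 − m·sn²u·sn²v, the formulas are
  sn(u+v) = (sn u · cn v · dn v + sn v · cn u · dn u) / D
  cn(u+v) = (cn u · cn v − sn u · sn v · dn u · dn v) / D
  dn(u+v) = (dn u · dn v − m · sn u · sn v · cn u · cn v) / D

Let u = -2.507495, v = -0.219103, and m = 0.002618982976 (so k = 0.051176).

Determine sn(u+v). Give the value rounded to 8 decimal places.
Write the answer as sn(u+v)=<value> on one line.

sn(u+v)=-0.40504135

sn u = -0.5940257413988691, cn u = -0.8044460320963265, dn u = 0.999537817408825
sn v = -0.217349716807875, cn v = 0.9760937970315847, dn v = 0.9999381365308105
m = k² = 0.002618982976
D = 1 − m·sn²u·sn²v = 0.9999563422486733
sn(u+v) = (sn u·cn v·dn v + sn v·cn u·dn u)/D = -0.405023665048488/0.9999563422486733 = -0.4050413482429466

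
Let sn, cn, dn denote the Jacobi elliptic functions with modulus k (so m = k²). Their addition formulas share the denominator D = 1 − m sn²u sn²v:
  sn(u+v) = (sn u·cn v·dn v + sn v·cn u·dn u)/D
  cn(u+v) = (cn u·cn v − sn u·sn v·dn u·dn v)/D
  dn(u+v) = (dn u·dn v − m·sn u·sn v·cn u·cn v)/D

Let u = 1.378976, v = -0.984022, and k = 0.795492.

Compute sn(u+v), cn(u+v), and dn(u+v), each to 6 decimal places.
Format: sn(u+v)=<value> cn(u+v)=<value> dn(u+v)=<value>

sn(u+v)=0.378970 cn(u+v)=0.925409 dn(u+v)=0.953476

sn u = 0.9277887481042433, cn u = 0.3731059352129913, dn u = 0.6747476358447686
sn v = -0.7846142526951525, cn v = 0.6199842534029613, dn v = 0.7813010517807101
m = k² = 0.632807522064
D = 1 − m·sn²u·sn²v = 0.6646624235886542
sn(u+v) = (sn u·cn v·dn v + sn v·cn u·dn u)/D = 0.2518871467405988/0.6646624235886542 = 0.378970042236789
cn(u+v) = (cn u·cn v − sn u·sn v·dn u·dn v)/D = 0.6150845491780976/0.6646624235886542 = 0.9254089404620243
dn(u+v) = (dn u·dn v − m·sn u·sn v·cn u·cn v)/D = 0.6337399413351896/0.6646624235886542 = 0.9534764097442013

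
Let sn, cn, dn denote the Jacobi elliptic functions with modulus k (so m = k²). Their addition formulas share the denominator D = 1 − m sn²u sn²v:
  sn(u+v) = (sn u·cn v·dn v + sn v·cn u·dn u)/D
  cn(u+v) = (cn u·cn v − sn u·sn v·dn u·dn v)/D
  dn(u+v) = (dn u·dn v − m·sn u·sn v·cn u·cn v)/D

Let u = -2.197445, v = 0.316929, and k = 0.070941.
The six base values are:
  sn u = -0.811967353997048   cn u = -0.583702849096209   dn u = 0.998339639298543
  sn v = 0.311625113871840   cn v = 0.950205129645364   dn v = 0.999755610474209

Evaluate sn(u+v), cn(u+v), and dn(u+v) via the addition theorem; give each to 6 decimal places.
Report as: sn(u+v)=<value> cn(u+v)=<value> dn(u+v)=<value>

sn(u+v)=-0.953249 cn(u+v)=-0.302187 dn(u+v)=0.997711

m = k² = 0.005032625481
D = 1 − m·sn²u·sn²v = 0.9996777917551168
sn(u+v) = (sn u·cn v·dn v + sn v·cn u·dn u)/D = -0.952941442738313/0.9996777917551168 = -0.9532485872925619
cn(u+v) = (cn u·cn v − sn u·sn v·dn u·dn v)/D = -0.3020898774209576/0.9996777917551168 = -0.30218724464268
dn(u+v) = (dn u·dn v − m·sn u·sn v·cn u·cn v)/D = 0.9973893789527212/0.9996777917551168 = 0.9977108496144764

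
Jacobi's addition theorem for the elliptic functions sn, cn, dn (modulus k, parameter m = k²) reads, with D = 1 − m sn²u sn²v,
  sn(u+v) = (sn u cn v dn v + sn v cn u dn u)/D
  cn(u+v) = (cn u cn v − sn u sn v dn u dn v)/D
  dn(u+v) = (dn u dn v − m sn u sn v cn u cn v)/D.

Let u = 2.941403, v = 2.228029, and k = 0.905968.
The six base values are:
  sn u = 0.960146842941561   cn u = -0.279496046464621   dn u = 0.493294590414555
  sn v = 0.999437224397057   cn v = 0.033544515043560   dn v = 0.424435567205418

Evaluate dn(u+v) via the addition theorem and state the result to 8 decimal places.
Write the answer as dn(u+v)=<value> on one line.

dn(u+v)=0.88765027

m = k² = 0.820778017024
D = 1 − m·sn²u·sn²v = 0.2441909733641502
dn(u+v) = (dn u·dn v − m·sn u·sn v·cn u·cn v)/D = 0.2167561840466875/0.2441909733641502 = 0.8876502724916432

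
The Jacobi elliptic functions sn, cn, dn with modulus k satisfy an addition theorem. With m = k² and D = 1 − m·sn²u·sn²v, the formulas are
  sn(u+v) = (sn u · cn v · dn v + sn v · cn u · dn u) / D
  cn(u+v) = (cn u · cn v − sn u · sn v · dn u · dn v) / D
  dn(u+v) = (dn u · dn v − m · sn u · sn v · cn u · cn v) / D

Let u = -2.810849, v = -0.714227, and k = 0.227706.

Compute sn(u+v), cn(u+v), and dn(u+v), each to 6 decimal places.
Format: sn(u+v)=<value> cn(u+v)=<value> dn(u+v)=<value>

sn u = -0.3637251459166505, cn u = -0.9315063167944227, dn u = 0.9965643232511008
sn v = -0.6528848218608373, cn v = 0.7574571997042095, dn v = 0.9888874973994814
m = k² = 0.051850022436
D = 1 − m·sn²u·sn²v = 0.9970760580454056
sn(u+v) = (sn u·cn v·dn v + sn v·cn u·dn u)/D = 0.3336322059782611/0.9970760580454056 = 0.3346105879147164
cn(u+v) = (cn u·cn v − sn u·sn v·dn u·dn v)/D = -0.9396010944339327/0.9970760580454056 = -0.9423564901115543
dn(u+v) = (dn u·dn v − m·sn u·sn v·cn u·cn v)/D = 0.9941776582966979/0.9970760580454056 = 0.9970931006463143

sn(u+v)=0.334611 cn(u+v)=-0.942356 dn(u+v)=0.997093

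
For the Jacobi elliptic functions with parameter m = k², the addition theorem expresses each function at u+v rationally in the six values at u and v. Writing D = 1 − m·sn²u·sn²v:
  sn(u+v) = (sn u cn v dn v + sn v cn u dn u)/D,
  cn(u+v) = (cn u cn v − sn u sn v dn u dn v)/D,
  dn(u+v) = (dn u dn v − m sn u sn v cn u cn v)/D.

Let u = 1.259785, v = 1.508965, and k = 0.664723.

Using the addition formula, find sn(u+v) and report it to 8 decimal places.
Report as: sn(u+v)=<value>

sn(u+v)=0.72308607

sn u = 0.9138382950880753, cn u = 0.4060782811608124, dn u = 0.7943584252756897
sn v = 0.974871790381839, cn v = 0.2227666768565438, dn v = 0.7616235730089731
m = k² = 0.441856666729
D = 1 − m·sn²u·sn²v = 0.6493166665718522
sn(u+v) = (sn u·cn v·dn v + sn v·cn u·dn u)/D = 0.4695118370789527/0.6493166665718522 = 0.7230860707115353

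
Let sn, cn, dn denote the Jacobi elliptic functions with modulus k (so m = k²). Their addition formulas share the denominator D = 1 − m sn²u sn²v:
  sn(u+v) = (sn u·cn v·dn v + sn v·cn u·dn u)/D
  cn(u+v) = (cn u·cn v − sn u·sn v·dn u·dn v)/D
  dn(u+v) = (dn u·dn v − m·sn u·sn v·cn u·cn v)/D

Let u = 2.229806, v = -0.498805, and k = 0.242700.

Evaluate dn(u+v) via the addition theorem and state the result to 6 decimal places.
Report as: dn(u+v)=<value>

dn(u+v)=0.970629

sn u = 0.8148338290441245, cn u = -0.5796946015319537, dn u = 0.9802504348580274
sn v = -0.4773588335127051, cn v = 0.8787084522567138, dn v = 0.993266138327729
m = k² = 0.05890329
D = 1 − m·sn²u·sn²v = 0.9910881558698249
dn(u+v) = (dn u·dn v − m·sn u·sn v·cn u·cn v)/D = 0.9619788446314112/0.9910881558698249 = 0.970628938439017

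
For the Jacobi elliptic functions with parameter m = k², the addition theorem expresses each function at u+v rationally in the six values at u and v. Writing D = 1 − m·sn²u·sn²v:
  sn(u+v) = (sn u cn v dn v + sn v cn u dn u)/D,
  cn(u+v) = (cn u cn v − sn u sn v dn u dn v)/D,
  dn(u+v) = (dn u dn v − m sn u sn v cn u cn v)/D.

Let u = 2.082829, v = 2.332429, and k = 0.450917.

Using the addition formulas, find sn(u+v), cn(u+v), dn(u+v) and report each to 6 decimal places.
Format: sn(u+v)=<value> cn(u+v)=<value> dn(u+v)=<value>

sn u = 0.9292406295697924, cn u = -0.3694751038388594, dn u = 0.9079814355130308
sn v = 0.8210437327803303, cn v = -0.5708652983516703, dn v = 0.9289430787661341
m = k² = 0.203326140889
D = 1 − m·sn²u·sn²v = 0.8816462073781986
sn(u+v) = (sn u·cn v·dn v + sn v·cn u·dn u)/D = -0.7682184835830593/0.8816462073781986 = -0.8713455319765444
cn(u+v) = (cn u·cn v − sn u·sn v·dn u·dn v)/D = -0.4325972682134117/0.8816462073781986 = -0.4906699133883315
dn(u+v) = (dn u·dn v − m·sn u·sn v·cn u·cn v)/D = 0.8107435804099322/0.8816462073781986 = 0.9195792752524694

sn(u+v)=-0.871346 cn(u+v)=-0.490670 dn(u+v)=0.919579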